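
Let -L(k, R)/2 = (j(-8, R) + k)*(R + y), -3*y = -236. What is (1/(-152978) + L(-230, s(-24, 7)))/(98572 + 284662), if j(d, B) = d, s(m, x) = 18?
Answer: 21117083117/175879112556 ≈ 0.12007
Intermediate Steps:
y = 236/3 (y = -1/3*(-236) = 236/3 ≈ 78.667)
L(k, R) = -2*(-8 + k)*(236/3 + R) (L(k, R) = -2*(-8 + k)*(R + 236/3) = -2*(-8 + k)*(236/3 + R))
(1/(-152978) + L(-230, s(-24, 7)))/(98572 + 284662) = (1/(-152978) + (3776/3 + 16*18 - 472/3*(-230) - 2*18*(-230)))/(98572 + 284662) = (-1/152978 + (3776/3 + 288 + 108560/3 + 8280))/383234 = (-1/152978 + 138040/3)*(1/383234) = (21117083117/458934)*(1/383234) = 21117083117/175879112556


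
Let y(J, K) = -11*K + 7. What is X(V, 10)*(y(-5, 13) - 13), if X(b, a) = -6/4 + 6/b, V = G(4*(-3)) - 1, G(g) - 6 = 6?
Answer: 3129/22 ≈ 142.23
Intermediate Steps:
G(g) = 12 (G(g) = 6 + 6 = 12)
y(J, K) = 7 - 11*K
V = 11 (V = 12 - 1 = 11)
X(b, a) = -3/2 + 6/b (X(b, a) = -6*¼ + 6/b = -3/2 + 6/b)
X(V, 10)*(y(-5, 13) - 13) = (-3/2 + 6/11)*((7 - 11*13) - 13) = (-3/2 + 6*(1/11))*((7 - 143) - 13) = (-3/2 + 6/11)*(-136 - 13) = -21/22*(-149) = 3129/22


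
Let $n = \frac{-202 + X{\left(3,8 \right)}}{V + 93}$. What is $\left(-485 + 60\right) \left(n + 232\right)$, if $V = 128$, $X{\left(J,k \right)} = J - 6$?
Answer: $- \frac{1276675}{13} \approx -98206.0$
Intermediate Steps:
$X{\left(J,k \right)} = -6 + J$ ($X{\left(J,k \right)} = J - 6 = -6 + J$)
$n = - \frac{205}{221}$ ($n = \frac{-202 + \left(-6 + 3\right)}{128 + 93} = \frac{-202 - 3}{221} = \left(-205\right) \frac{1}{221} = - \frac{205}{221} \approx -0.9276$)
$\left(-485 + 60\right) \left(n + 232\right) = \left(-485 + 60\right) \left(- \frac{205}{221} + 232\right) = \left(-425\right) \frac{51067}{221} = - \frac{1276675}{13}$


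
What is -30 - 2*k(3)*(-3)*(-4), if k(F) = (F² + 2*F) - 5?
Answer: -270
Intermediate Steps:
k(F) = -5 + F² + 2*F
-30 - 2*k(3)*(-3)*(-4) = -30 - 2*(-5 + 3² + 2*3)*(-3)*(-4) = -30 - 2*(-5 + 9 + 6)*(-3)*(-4) = -30 - 20*(-3)*(-4) = -30 - 2*(-30)*(-4) = -30 + 60*(-4) = -30 - 240 = -270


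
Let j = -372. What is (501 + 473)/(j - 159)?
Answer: -974/531 ≈ -1.8343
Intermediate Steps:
(501 + 473)/(j - 159) = (501 + 473)/(-372 - 159) = 974/(-531) = 974*(-1/531) = -974/531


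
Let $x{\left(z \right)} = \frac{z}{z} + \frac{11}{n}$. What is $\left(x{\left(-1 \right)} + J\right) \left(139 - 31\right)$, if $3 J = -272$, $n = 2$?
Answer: $-9090$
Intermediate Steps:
$J = - \frac{272}{3}$ ($J = \frac{1}{3} \left(-272\right) = - \frac{272}{3} \approx -90.667$)
$x{\left(z \right)} = \frac{13}{2}$ ($x{\left(z \right)} = \frac{z}{z} + \frac{11}{2} = 1 + 11 \cdot \frac{1}{2} = 1 + \frac{11}{2} = \frac{13}{2}$)
$\left(x{\left(-1 \right)} + J\right) \left(139 - 31\right) = \left(\frac{13}{2} - \frac{272}{3}\right) \left(139 - 31\right) = - \frac{505 \left(139 + \left(-210 + 179\right)\right)}{6} = - \frac{505 \left(139 - 31\right)}{6} = \left(- \frac{505}{6}\right) 108 = -9090$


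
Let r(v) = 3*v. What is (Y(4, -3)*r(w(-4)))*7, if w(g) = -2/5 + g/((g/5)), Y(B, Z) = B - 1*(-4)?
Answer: 3864/5 ≈ 772.80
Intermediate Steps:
Y(B, Z) = 4 + B (Y(B, Z) = B + 4 = 4 + B)
w(g) = 23/5 (w(g) = -2*1/5 + g/((g*(1/5))) = -2/5 + g/((g/5)) = -2/5 + g*(5/g) = -2/5 + 5 = 23/5)
(Y(4, -3)*r(w(-4)))*7 = ((4 + 4)*(3*(23/5)))*7 = (8*(69/5))*7 = (552/5)*7 = 3864/5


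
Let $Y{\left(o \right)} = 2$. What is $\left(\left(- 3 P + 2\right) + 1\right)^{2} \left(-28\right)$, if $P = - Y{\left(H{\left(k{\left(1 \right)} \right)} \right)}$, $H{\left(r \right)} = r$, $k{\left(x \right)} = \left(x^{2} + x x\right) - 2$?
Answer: $-2268$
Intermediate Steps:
$k{\left(x \right)} = -2 + 2 x^{2}$ ($k{\left(x \right)} = \left(x^{2} + x^{2}\right) - 2 = 2 x^{2} - 2 = -2 + 2 x^{2}$)
$P = -2$ ($P = \left(-1\right) 2 = -2$)
$\left(\left(- 3 P + 2\right) + 1\right)^{2} \left(-28\right) = \left(\left(\left(-3\right) \left(-2\right) + 2\right) + 1\right)^{2} \left(-28\right) = \left(\left(6 + 2\right) + 1\right)^{2} \left(-28\right) = \left(8 + 1\right)^{2} \left(-28\right) = 9^{2} \left(-28\right) = 81 \left(-28\right) = -2268$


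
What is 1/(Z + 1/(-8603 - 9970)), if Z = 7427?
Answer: 18573/137941670 ≈ 0.00013464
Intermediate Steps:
1/(Z + 1/(-8603 - 9970)) = 1/(7427 + 1/(-8603 - 9970)) = 1/(7427 + 1/(-18573)) = 1/(7427 - 1/18573) = 1/(137941670/18573) = 18573/137941670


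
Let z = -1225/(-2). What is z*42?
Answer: 25725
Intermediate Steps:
z = 1225/2 (z = -1225*(-1/2) = 1225/2 ≈ 612.50)
z*42 = (1225/2)*42 = 25725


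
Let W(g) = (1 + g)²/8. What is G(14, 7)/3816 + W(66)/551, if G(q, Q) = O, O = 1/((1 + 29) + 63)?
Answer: 24892135/24442911 ≈ 1.0184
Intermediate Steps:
O = 1/93 (O = 1/(30 + 63) = 1/93 ≈ 0.010753)
W(g) = (1 + g)²/8 (W(g) = (1 + g)²*(⅛) = (1 + g)²/8)
G(q, Q) = 1/93
G(14, 7)/3816 + W(66)/551 = (1/93)/3816 + ((1 + 66)²/8)/551 = (1/93)*(1/3816) + ((⅛)*67²)*(1/551) = 1/354888 + ((⅛)*4489)*(1/551) = 1/354888 + (4489/8)*(1/551) = 1/354888 + 4489/4408 = 24892135/24442911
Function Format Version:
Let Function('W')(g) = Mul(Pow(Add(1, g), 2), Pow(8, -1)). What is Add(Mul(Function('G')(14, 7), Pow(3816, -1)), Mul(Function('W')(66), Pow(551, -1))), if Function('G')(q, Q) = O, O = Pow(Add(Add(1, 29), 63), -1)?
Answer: Rational(24892135, 24442911) ≈ 1.0184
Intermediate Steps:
O = Rational(1, 93) (O = Pow(Add(30, 63), -1) = Pow(93, -1) = Rational(1, 93) ≈ 0.010753)
Function('W')(g) = Mul(Rational(1, 8), Pow(Add(1, g), 2)) (Function('W')(g) = Mul(Pow(Add(1, g), 2), Rational(1, 8)) = Mul(Rational(1, 8), Pow(Add(1, g), 2)))
Function('G')(q, Q) = Rational(1, 93)
Add(Mul(Function('G')(14, 7), Pow(3816, -1)), Mul(Function('W')(66), Pow(551, -1))) = Add(Mul(Rational(1, 93), Pow(3816, -1)), Mul(Mul(Rational(1, 8), Pow(Add(1, 66), 2)), Pow(551, -1))) = Add(Mul(Rational(1, 93), Rational(1, 3816)), Mul(Mul(Rational(1, 8), Pow(67, 2)), Rational(1, 551))) = Add(Rational(1, 354888), Mul(Mul(Rational(1, 8), 4489), Rational(1, 551))) = Add(Rational(1, 354888), Mul(Rational(4489, 8), Rational(1, 551))) = Add(Rational(1, 354888), Rational(4489, 4408)) = Rational(24892135, 24442911)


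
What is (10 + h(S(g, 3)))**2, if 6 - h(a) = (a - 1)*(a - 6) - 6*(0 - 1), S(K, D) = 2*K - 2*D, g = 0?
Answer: 5476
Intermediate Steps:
S(K, D) = -2*D + 2*K
h(a) = -(-1 + a)*(-6 + a) (h(a) = 6 - ((a - 1)*(a - 6) - 6*(0 - 1)) = 6 - ((-1 + a)*(-6 + a) - 6*(-1)) = 6 - ((-1 + a)*(-6 + a) - 1*(-6)) = 6 - ((-1 + a)*(-6 + a) + 6) = 6 - (6 + (-1 + a)*(-6 + a)) = 6 + (-6 - (-1 + a)*(-6 + a)) = -(-1 + a)*(-6 + a))
(10 + h(S(g, 3)))**2 = (10 + (-6 - (-2*3 + 2*0)**2 + 7*(-2*3 + 2*0)))**2 = (10 + (-6 - (-6 + 0)**2 + 7*(-6 + 0)))**2 = (10 + (-6 - 1*(-6)**2 + 7*(-6)))**2 = (10 + (-6 - 1*36 - 42))**2 = (10 + (-6 - 36 - 42))**2 = (10 - 84)**2 = (-74)**2 = 5476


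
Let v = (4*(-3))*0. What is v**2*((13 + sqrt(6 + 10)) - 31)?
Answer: 0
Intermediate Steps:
v = 0 (v = -12*0 = 0)
v**2*((13 + sqrt(6 + 10)) - 31) = 0**2*((13 + sqrt(6 + 10)) - 31) = 0*((13 + sqrt(16)) - 31) = 0*((13 + 4) - 31) = 0*(17 - 31) = 0*(-14) = 0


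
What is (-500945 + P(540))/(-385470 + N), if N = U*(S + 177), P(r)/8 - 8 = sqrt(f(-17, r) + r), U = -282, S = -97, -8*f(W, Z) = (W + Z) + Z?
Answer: 500881/408030 - sqrt(6514)/204015 ≈ 1.2272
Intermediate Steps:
f(W, Z) = -Z/4 - W/8 (f(W, Z) = -((W + Z) + Z)/8 = -(W + 2*Z)/8 = -Z/4 - W/8)
P(r) = 64 + 8*sqrt(17/8 + 3*r/4) (P(r) = 64 + 8*sqrt((-r/4 - 1/8*(-17)) + r) = 64 + 8*sqrt((-r/4 + 17/8) + r) = 64 + 8*sqrt((17/8 - r/4) + r) = 64 + 8*sqrt(17/8 + 3*r/4))
N = -22560 (N = -282*(-97 + 177) = -282*80 = -22560)
(-500945 + P(540))/(-385470 + N) = (-500945 + (64 + 2*sqrt(34 + 12*540)))/(-385470 - 22560) = (-500945 + (64 + 2*sqrt(34 + 6480)))/(-408030) = (-500945 + (64 + 2*sqrt(6514)))*(-1/408030) = (-500881 + 2*sqrt(6514))*(-1/408030) = 500881/408030 - sqrt(6514)/204015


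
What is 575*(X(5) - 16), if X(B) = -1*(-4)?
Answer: -6900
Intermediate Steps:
X(B) = 4
575*(X(5) - 16) = 575*(4 - 16) = 575*(-12) = -6900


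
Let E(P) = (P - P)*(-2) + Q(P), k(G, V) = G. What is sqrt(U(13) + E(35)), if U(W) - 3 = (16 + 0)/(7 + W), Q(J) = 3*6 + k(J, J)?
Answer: 2*sqrt(355)/5 ≈ 7.5366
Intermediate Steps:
Q(J) = 18 + J (Q(J) = 3*6 + J = 18 + J)
U(W) = 3 + 16/(7 + W) (U(W) = 3 + (16 + 0)/(7 + W) = 3 + 16/(7 + W))
E(P) = 18 + P (E(P) = (P - P)*(-2) + (18 + P) = 0*(-2) + (18 + P) = 0 + (18 + P) = 18 + P)
sqrt(U(13) + E(35)) = sqrt((37 + 3*13)/(7 + 13) + (18 + 35)) = sqrt((37 + 39)/20 + 53) = sqrt((1/20)*76 + 53) = sqrt(19/5 + 53) = sqrt(284/5) = 2*sqrt(355)/5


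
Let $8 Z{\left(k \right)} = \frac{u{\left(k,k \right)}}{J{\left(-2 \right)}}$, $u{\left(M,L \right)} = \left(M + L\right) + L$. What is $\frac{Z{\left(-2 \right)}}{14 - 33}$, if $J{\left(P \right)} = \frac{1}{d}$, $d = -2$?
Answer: $- \frac{3}{38} \approx -0.078947$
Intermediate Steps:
$J{\left(P \right)} = - \frac{1}{2}$ ($J{\left(P \right)} = \frac{1}{-2} = - \frac{1}{2}$)
$u{\left(M,L \right)} = M + 2 L$ ($u{\left(M,L \right)} = \left(L + M\right) + L = M + 2 L$)
$Z{\left(k \right)} = - \frac{3 k}{4}$ ($Z{\left(k \right)} = \frac{\left(k + 2 k\right) \frac{1}{- \frac{1}{2}}}{8} = \frac{3 k \left(-2\right)}{8} = \frac{\left(-6\right) k}{8} = - \frac{3 k}{4}$)
$\frac{Z{\left(-2 \right)}}{14 - 33} = \frac{\left(- \frac{3}{4}\right) \left(-2\right)}{14 - 33} = \frac{3}{2 \left(-19\right)} = \frac{3}{2} \left(- \frac{1}{19}\right) = - \frac{3}{38}$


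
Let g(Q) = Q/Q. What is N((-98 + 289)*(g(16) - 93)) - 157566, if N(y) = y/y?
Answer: -157565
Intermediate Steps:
g(Q) = 1
N(y) = 1
N((-98 + 289)*(g(16) - 93)) - 157566 = 1 - 157566 = -157565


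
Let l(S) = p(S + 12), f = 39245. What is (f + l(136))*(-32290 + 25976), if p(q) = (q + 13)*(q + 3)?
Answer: -401292584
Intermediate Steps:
p(q) = (3 + q)*(13 + q) (p(q) = (13 + q)*(3 + q) = (3 + q)*(13 + q))
l(S) = 231 + (12 + S)² + 16*S (l(S) = 39 + (S + 12)² + 16*(S + 12) = 39 + (12 + S)² + 16*(12 + S) = 39 + (12 + S)² + (192 + 16*S) = 231 + (12 + S)² + 16*S)
(f + l(136))*(-32290 + 25976) = (39245 + (375 + 136² + 40*136))*(-32290 + 25976) = (39245 + (375 + 18496 + 5440))*(-6314) = (39245 + 24311)*(-6314) = 63556*(-6314) = -401292584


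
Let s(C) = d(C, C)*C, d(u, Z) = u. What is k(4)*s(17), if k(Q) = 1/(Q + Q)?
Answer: 289/8 ≈ 36.125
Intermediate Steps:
k(Q) = 1/(2*Q)
s(C) = C**2 (s(C) = C*C = C**2)
k(4)*s(17) = ((1/2)/4)*17**2 = ((1/2)*(1/4))*289 = (1/8)*289 = 289/8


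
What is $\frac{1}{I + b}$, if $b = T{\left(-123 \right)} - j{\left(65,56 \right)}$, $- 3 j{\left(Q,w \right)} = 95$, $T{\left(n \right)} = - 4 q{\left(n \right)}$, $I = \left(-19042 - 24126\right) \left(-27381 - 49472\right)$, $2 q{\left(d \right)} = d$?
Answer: $\frac{3}{9952771745} \approx 3.0142 \cdot 10^{-10}$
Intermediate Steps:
$q{\left(d \right)} = \frac{d}{2}$
$I = 3317590304$ ($I = \left(-43168\right) \left(-76853\right) = 3317590304$)
$T{\left(n \right)} = - 2 n$ ($T{\left(n \right)} = - 4 \frac{n}{2} = - 2 n$)
$j{\left(Q,w \right)} = - \frac{95}{3}$ ($j{\left(Q,w \right)} = \left(- \frac{1}{3}\right) 95 = - \frac{95}{3}$)
$b = \frac{833}{3}$ ($b = \left(-2\right) \left(-123\right) - - \frac{95}{3} = 246 + \frac{95}{3} = \frac{833}{3} \approx 277.67$)
$\frac{1}{I + b} = \frac{1}{3317590304 + \frac{833}{3}} = \frac{1}{\frac{9952771745}{3}} = \frac{3}{9952771745}$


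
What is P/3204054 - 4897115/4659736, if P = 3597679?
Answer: 536806724267/7465022884872 ≈ 0.071910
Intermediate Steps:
P/3204054 - 4897115/4659736 = 3597679/3204054 - 4897115/4659736 = 536806724267/7465022884872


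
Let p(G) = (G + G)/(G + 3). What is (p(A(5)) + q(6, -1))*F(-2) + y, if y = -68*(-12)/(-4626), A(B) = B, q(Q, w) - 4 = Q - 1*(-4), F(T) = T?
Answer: -47303/1542 ≈ -30.676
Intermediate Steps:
q(Q, w) = 8 + Q (q(Q, w) = 4 + (Q - 1*(-4)) = 4 + (Q + 4) = 4 + (4 + Q) = 8 + Q)
p(G) = 2*G/(3 + G) (p(G) = (2*G)/(3 + G) = 2*G/(3 + G))
y = -136/771 (y = 816*(-1/4626) = -136/771 ≈ -0.17639)
(p(A(5)) + q(6, -1))*F(-2) + y = (2*5/(3 + 5) + (8 + 6))*(-2) - 136/771 = (2*5/8 + 14)*(-2) - 136/771 = (2*5*(1/8) + 14)*(-2) - 136/771 = (5/4 + 14)*(-2) - 136/771 = (61/4)*(-2) - 136/771 = -61/2 - 136/771 = -47303/1542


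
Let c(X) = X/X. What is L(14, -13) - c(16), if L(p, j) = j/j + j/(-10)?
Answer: 13/10 ≈ 1.3000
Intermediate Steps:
L(p, j) = 1 - j/10 (L(p, j) = 1 + j*(-⅒) = 1 - j/10)
c(X) = 1
L(14, -13) - c(16) = (1 - ⅒*(-13)) - 1*1 = (1 + 13/10) - 1 = 23/10 - 1 = 13/10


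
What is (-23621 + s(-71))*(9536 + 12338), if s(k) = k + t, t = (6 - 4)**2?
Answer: -518151312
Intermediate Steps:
t = 4 (t = 2**2 = 4)
s(k) = 4 + k (s(k) = k + 4 = 4 + k)
(-23621 + s(-71))*(9536 + 12338) = (-23621 + (4 - 71))*(9536 + 12338) = (-23621 - 67)*21874 = -23688*21874 = -518151312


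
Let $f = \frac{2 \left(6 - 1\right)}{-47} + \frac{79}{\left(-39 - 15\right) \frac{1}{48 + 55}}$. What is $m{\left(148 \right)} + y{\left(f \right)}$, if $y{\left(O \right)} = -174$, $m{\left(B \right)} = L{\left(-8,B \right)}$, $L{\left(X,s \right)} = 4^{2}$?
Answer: $-158$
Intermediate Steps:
$L{\left(X,s \right)} = 16$
$m{\left(B \right)} = 16$
$f = - \frac{382979}{2538}$ ($f = 2 \cdot 5 \left(- \frac{1}{47}\right) + \frac{79}{\left(-54\right) \frac{1}{103}} = 10 \left(- \frac{1}{47}\right) + \frac{79}{\left(-54\right) \frac{1}{103}} = - \frac{10}{47} + \frac{79}{- \frac{54}{103}} = - \frac{10}{47} + 79 \left(- \frac{103}{54}\right) = - \frac{10}{47} - \frac{8137}{54} = - \frac{382979}{2538} \approx -150.9$)
$m{\left(148 \right)} + y{\left(f \right)} = 16 - 174 = -158$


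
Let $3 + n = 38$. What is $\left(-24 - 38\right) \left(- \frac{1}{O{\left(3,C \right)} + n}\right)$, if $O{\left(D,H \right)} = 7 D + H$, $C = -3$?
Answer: $\frac{62}{53} \approx 1.1698$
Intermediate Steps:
$n = 35$ ($n = -3 + 38 = 35$)
$O{\left(D,H \right)} = H + 7 D$
$\left(-24 - 38\right) \left(- \frac{1}{O{\left(3,C \right)} + n}\right) = \left(-24 - 38\right) \left(- \frac{1}{\left(-3 + 7 \cdot 3\right) + 35}\right) = - 62 \left(- \frac{1}{\left(-3 + 21\right) + 35}\right) = - 62 \left(- \frac{1}{18 + 35}\right) = - 62 \left(- \frac{1}{53}\right) = - 62 \left(\left(-1\right) \frac{1}{53}\right) = \left(-62\right) \left(- \frac{1}{53}\right) = \frac{62}{53}$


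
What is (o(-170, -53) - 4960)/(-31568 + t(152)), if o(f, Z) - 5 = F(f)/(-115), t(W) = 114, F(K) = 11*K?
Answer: 113591/723442 ≈ 0.15701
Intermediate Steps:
o(f, Z) = 5 - 11*f/115 (o(f, Z) = 5 + (11*f)/(-115) = 5 + (11*f)*(-1/115) = 5 - 11*f/115)
(o(-170, -53) - 4960)/(-31568 + t(152)) = ((5 - 11/115*(-170)) - 4960)/(-31568 + 114) = ((5 + 374/23) - 4960)/(-31454) = (489/23 - 4960)*(-1/31454) = -113591/23*(-1/31454) = 113591/723442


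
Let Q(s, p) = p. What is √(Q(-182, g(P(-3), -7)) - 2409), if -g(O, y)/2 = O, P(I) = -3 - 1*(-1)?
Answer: I*√2405 ≈ 49.041*I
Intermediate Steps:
P(I) = -2 (P(I) = -3 + 1 = -2)
g(O, y) = -2*O
√(Q(-182, g(P(-3), -7)) - 2409) = √(-2*(-2) - 2409) = √(4 - 2409) = √(-2405) = I*√2405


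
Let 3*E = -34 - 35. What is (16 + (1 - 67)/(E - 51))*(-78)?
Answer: -48750/37 ≈ -1317.6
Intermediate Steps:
E = -23 (E = (-34 - 35)/3 = (1/3)*(-69) = -23)
(16 + (1 - 67)/(E - 51))*(-78) = (16 + (1 - 67)/(-23 - 51))*(-78) = (16 - 66/(-74))*(-78) = (16 - 66*(-1/74))*(-78) = (16 + 33/37)*(-78) = (625/37)*(-78) = -48750/37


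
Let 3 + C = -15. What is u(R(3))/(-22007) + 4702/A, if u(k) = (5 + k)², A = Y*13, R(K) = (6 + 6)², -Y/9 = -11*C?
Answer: -308892640/254907081 ≈ -1.2118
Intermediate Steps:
C = -18 (C = -3 - 15 = -18)
Y = -1782 (Y = -(-99)*(-18) = -9*198 = -1782)
R(K) = 144 (R(K) = 12² = 144)
A = -23166 (A = -1782*13 = -23166)
u(R(3))/(-22007) + 4702/A = (5 + 144)²/(-22007) + 4702/(-23166) = 149²*(-1/22007) + 4702*(-1/23166) = 22201*(-1/22007) - 2351/11583 = -22201/22007 - 2351/11583 = -308892640/254907081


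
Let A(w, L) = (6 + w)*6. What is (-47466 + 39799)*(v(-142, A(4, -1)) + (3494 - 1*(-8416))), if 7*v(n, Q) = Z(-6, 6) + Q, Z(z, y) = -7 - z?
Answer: -639650143/7 ≈ -9.1379e+7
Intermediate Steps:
A(w, L) = 36 + 6*w
v(n, Q) = -1/7 + Q/7 (v(n, Q) = ((-7 - 1*(-6)) + Q)/7 = ((-7 + 6) + Q)/7 = (-1 + Q)/7 = -1/7 + Q/7)
(-47466 + 39799)*(v(-142, A(4, -1)) + (3494 - 1*(-8416))) = (-47466 + 39799)*((-1/7 + (36 + 6*4)/7) + (3494 - 1*(-8416))) = -7667*((-1/7 + (36 + 24)/7) + (3494 + 8416)) = -7667*((-1/7 + (1/7)*60) + 11910) = -7667*((-1/7 + 60/7) + 11910) = -7667*(59/7 + 11910) = -7667*83429/7 = -639650143/7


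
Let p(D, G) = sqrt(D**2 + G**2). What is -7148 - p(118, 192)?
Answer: -7148 - 2*sqrt(12697) ≈ -7373.4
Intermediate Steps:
-7148 - p(118, 192) = -7148 - sqrt(118**2 + 192**2) = -7148 - sqrt(13924 + 36864) = -7148 - sqrt(50788) = -7148 - 2*sqrt(12697)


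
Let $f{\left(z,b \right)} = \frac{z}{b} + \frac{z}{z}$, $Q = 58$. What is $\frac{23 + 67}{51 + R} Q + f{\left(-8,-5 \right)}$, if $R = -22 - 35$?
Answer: $- \frac{4337}{5} \approx -867.4$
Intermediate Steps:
$R = -57$
$f{\left(z,b \right)} = 1 + \frac{z}{b}$ ($f{\left(z,b \right)} = \frac{z}{b} + 1 = 1 + \frac{z}{b}$)
$\frac{23 + 67}{51 + R} Q + f{\left(-8,-5 \right)} = \frac{23 + 67}{51 - 57} \cdot 58 + \frac{-5 - 8}{-5} = \frac{90}{-6} \cdot 58 - - \frac{13}{5} = 90 \left(- \frac{1}{6}\right) 58 + \frac{13}{5} = \left(-15\right) 58 + \frac{13}{5} = -870 + \frac{13}{5} = - \frac{4337}{5}$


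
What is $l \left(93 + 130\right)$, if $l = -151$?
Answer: $-33673$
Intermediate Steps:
$l \left(93 + 130\right) = - 151 \left(93 + 130\right) = \left(-151\right) 223 = -33673$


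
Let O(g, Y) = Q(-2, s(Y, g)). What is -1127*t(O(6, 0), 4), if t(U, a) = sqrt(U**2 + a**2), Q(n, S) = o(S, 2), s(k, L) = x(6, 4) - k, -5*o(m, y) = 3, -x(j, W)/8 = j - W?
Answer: -1127*sqrt(409)/5 ≈ -4558.4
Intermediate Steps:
x(j, W) = -8*j + 8*W (x(j, W) = -8*(j - W) = -8*j + 8*W)
o(m, y) = -3/5 (o(m, y) = -1/5*3 = -3/5)
s(k, L) = -16 - k (s(k, L) = (-8*6 + 8*4) - k = (-48 + 32) - k = -16 - k)
Q(n, S) = -3/5
O(g, Y) = -3/5
-1127*t(O(6, 0), 4) = -1127*sqrt((-3/5)**2 + 4**2) = -1127*sqrt(9/25 + 16) = -1127*sqrt(409)/5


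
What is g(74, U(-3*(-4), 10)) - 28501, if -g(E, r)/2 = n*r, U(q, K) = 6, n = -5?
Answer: -28441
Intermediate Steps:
g(E, r) = 10*r (g(E, r) = -(-10)*r = 10*r)
g(74, U(-3*(-4), 10)) - 28501 = 10*6 - 28501 = 60 - 28501 = -28441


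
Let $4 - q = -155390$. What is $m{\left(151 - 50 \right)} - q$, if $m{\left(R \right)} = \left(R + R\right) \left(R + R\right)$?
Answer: $-114590$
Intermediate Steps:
$m{\left(R \right)} = 4 R^{2}$ ($m{\left(R \right)} = 2 R 2 R = 4 R^{2}$)
$q = 155394$ ($q = 4 - -155390 = 4 + 155390 = 155394$)
$m{\left(151 - 50 \right)} - q = 4 \left(151 - 50\right)^{2} - 155394 = 4 \cdot 101^{2} - 155394 = 4 \cdot 10201 - 155394 = 40804 - 155394 = -114590$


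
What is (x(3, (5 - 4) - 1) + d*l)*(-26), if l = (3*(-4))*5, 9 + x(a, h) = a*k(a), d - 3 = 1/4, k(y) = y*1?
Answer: 5070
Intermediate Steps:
k(y) = y
d = 13/4 (d = 3 + 1/4 = 3 + ¼ = 13/4 ≈ 3.2500)
x(a, h) = -9 + a² (x(a, h) = -9 + a*a = -9 + a²)
l = -60 (l = -12*5 = -60)
(x(3, (5 - 4) - 1) + d*l)*(-26) = ((-9 + 3²) + (13/4)*(-60))*(-26) = ((-9 + 9) - 195)*(-26) = (0 - 195)*(-26) = -195*(-26) = 5070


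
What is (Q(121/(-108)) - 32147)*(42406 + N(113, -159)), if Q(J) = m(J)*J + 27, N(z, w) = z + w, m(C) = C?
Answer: -661227313835/486 ≈ -1.3605e+9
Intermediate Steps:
N(z, w) = w + z
Q(J) = 27 + J² (Q(J) = J*J + 27 = J² + 27 = 27 + J²)
(Q(121/(-108)) - 32147)*(42406 + N(113, -159)) = ((27 + (121/(-108))²) - 32147)*(42406 + (-159 + 113)) = ((27 + (121*(-1/108))²) - 32147)*(42406 - 46) = ((27 + (-121/108)²) - 32147)*42360 = ((27 + 14641/11664) - 32147)*42360 = (329569/11664 - 32147)*42360 = -374633039/11664*42360 = -661227313835/486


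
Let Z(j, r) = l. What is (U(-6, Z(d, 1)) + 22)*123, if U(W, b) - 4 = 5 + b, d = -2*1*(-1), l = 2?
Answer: 4059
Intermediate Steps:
d = 2 (d = -2*(-1) = 2)
Z(j, r) = 2
U(W, b) = 9 + b (U(W, b) = 4 + (5 + b) = 9 + b)
(U(-6, Z(d, 1)) + 22)*123 = ((9 + 2) + 22)*123 = (11 + 22)*123 = 33*123 = 4059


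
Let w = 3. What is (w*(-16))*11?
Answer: -528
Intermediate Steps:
(w*(-16))*11 = (3*(-16))*11 = -48*11 = -528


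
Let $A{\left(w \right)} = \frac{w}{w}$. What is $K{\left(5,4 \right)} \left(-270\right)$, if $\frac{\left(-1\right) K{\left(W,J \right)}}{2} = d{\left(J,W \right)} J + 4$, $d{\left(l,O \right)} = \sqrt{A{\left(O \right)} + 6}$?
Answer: $2160 + 2160 \sqrt{7} \approx 7874.8$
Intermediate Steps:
$A{\left(w \right)} = 1$
$d{\left(l,O \right)} = \sqrt{7}$ ($d{\left(l,O \right)} = \sqrt{1 + 6} = \sqrt{7}$)
$K{\left(W,J \right)} = -8 - 2 J \sqrt{7}$ ($K{\left(W,J \right)} = - 2 \left(\sqrt{7} J + 4\right) = - 2 \left(J \sqrt{7} + 4\right) = - 2 \left(4 + J \sqrt{7}\right) = -8 - 2 J \sqrt{7}$)
$K{\left(5,4 \right)} \left(-270\right) = \left(-8 - 8 \sqrt{7}\right) \left(-270\right) = 2160 + 2160 \sqrt{7}$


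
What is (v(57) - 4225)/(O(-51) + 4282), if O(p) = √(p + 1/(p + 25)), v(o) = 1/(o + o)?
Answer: -26811473234/27173322207 + 481649*I*√34502/54346644414 ≈ -0.98668 + 0.0016462*I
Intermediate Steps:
v(o) = 1/(2*o)
O(p) = √(p + 1/(25 + p))
(v(57) - 4225)/(O(-51) + 4282) = ((½)/57 - 4225)/(√((1 - 51*(25 - 51))/(25 - 51)) + 4282) = ((½)*(1/57) - 4225)/(√((1 - 51*(-26))/(-26)) + 4282) = (1/114 - 4225)/(√(-(1 + 1326)/26) + 4282) = -481649/(114*(√(-1/26*1327) + 4282)) = -481649/(114*(√(-1327/26) + 4282)) = -481649/(114*(I*√34502/26 + 4282)) = -481649/(114*(4282 + I*√34502/26))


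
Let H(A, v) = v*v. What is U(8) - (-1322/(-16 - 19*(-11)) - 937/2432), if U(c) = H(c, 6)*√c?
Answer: 3395945/469376 + 72*√2 ≈ 109.06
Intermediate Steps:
H(A, v) = v²
U(c) = 36*√c (U(c) = 6²*√c = 36*√c)
U(8) - (-1322/(-16 - 19*(-11)) - 937/2432) = 36*√8 - (-1322/(-16 - 19*(-11)) - 937/2432) = 36*(2*√2) - (-1322/(-16 + 209) - 937*1/2432) = 72*√2 - (-1322/193 - 937/2432) = 72*√2 - 1*(-3395945/469376) = 72*√2 + 3395945/469376 = 3395945/469376 + 72*√2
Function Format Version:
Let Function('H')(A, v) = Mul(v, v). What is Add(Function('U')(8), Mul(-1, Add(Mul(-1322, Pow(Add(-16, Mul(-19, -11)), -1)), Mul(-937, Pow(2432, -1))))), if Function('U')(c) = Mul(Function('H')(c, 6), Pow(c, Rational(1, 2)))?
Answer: Add(Rational(3395945, 469376), Mul(72, Pow(2, Rational(1, 2)))) ≈ 109.06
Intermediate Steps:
Function('H')(A, v) = Pow(v, 2)
Function('U')(c) = Mul(36, Pow(c, Rational(1, 2))) (Function('U')(c) = Mul(Pow(6, 2), Pow(c, Rational(1, 2))) = Mul(36, Pow(c, Rational(1, 2))))
Add(Function('U')(8), Mul(-1, Add(Mul(-1322, Pow(Add(-16, Mul(-19, -11)), -1)), Mul(-937, Pow(2432, -1))))) = Add(Mul(36, Pow(8, Rational(1, 2))), Mul(-1, Add(Mul(-1322, Pow(Add(-16, Mul(-19, -11)), -1)), Mul(-937, Pow(2432, -1))))) = Add(Mul(36, Mul(2, Pow(2, Rational(1, 2)))), Mul(-1, Add(Mul(-1322, Pow(Add(-16, 209), -1)), Mul(-937, Rational(1, 2432))))) = Add(Mul(72, Pow(2, Rational(1, 2))), Mul(-1, Add(Mul(-1322, Pow(193, -1)), Rational(-937, 2432)))) = Add(Mul(72, Pow(2, Rational(1, 2))), Mul(-1, Add(Mul(-1322, Rational(1, 193)), Rational(-937, 2432)))) = Add(Mul(72, Pow(2, Rational(1, 2))), Mul(-1, Add(Rational(-1322, 193), Rational(-937, 2432)))) = Add(Mul(72, Pow(2, Rational(1, 2))), Mul(-1, Rational(-3395945, 469376))) = Add(Mul(72, Pow(2, Rational(1, 2))), Rational(3395945, 469376)) = Add(Rational(3395945, 469376), Mul(72, Pow(2, Rational(1, 2))))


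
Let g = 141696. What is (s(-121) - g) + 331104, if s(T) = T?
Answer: 189287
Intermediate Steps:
(s(-121) - g) + 331104 = (-121 - 1*141696) + 331104 = (-121 - 141696) + 331104 = -141817 + 331104 = 189287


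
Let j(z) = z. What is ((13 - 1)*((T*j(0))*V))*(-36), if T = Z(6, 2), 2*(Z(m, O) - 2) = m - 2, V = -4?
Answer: 0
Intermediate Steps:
Z(m, O) = 1 + m/2 (Z(m, O) = 2 + (m - 2)/2 = 2 + (-2 + m)/2 = 2 + (-1 + m/2) = 1 + m/2)
T = 4 (T = 1 + (½)*6 = 1 + 3 = 4)
((13 - 1)*((T*j(0))*V))*(-36) = ((13 - 1)*((4*0)*(-4)))*(-36) = (12*(0*(-4)))*(-36) = (12*0)*(-36) = 0*(-36) = 0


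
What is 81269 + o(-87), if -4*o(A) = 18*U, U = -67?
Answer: 163141/2 ≈ 81571.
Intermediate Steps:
o(A) = 603/2 (o(A) = -9*(-67)/2 = -¼*(-1206) = 603/2)
81269 + o(-87) = 81269 + 603/2 = 163141/2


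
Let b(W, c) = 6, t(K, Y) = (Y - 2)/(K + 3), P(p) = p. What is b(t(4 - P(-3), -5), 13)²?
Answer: 36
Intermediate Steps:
t(K, Y) = (-2 + Y)/(3 + K)
b(t(4 - P(-3), -5), 13)² = 6² = 36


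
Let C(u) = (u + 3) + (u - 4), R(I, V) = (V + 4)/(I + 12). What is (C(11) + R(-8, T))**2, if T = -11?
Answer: 5929/16 ≈ 370.56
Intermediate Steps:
R(I, V) = (4 + V)/(12 + I)
C(u) = -1 + 2*u (C(u) = (3 + u) + (-4 + u) = -1 + 2*u)
(C(11) + R(-8, T))**2 = ((-1 + 2*11) + (4 - 11)/(12 - 8))**2 = ((-1 + 22) - 7/4)**2 = (21 + (1/4)*(-7))**2 = (21 - 7/4)**2 = (77/4)**2 = 5929/16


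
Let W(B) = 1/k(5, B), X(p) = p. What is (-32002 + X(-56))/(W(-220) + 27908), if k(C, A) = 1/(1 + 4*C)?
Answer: -32058/27929 ≈ -1.1478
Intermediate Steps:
W(B) = 21 (W(B) = 1/(1/(1 + 4*5)) = 1/(1/(1 + 20)) = 1/(1/21) = 21)
(-32002 + X(-56))/(W(-220) + 27908) = (-32002 - 56)/(21 + 27908) = -32058/27929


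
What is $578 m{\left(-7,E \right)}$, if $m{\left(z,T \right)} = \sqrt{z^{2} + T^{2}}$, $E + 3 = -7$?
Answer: $578 \sqrt{149} \approx 7055.4$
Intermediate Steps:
$E = -10$ ($E = -3 - 7 = -10$)
$m{\left(z,T \right)} = \sqrt{T^{2} + z^{2}}$
$578 m{\left(-7,E \right)} = 578 \sqrt{\left(-10\right)^{2} + \left(-7\right)^{2}} = 578 \sqrt{100 + 49} = 578 \sqrt{149}$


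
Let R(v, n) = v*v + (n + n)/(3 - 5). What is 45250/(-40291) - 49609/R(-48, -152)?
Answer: -2109930219/98954696 ≈ -21.322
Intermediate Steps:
R(v, n) = v² - n (R(v, n) = v² + (2*n)/(-2) = v² + (2*n)*(-½) = v² - n)
45250/(-40291) - 49609/R(-48, -152) = 45250/(-40291) - 49609/((-48)² - 1*(-152)) = 45250*(-1/40291) - 49609/(2304 + 152) = -45250/40291 - 49609/2456 = -2109930219/98954696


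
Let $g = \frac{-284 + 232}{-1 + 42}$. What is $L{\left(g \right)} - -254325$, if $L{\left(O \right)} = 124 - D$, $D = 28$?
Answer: $254421$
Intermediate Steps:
$g = - \frac{52}{41} \approx -1.2683$
$L{\left(O \right)} = 96$ ($L{\left(O \right)} = 124 - 28 = 96$)
$L{\left(g \right)} - -254325 = 96 - -254325 = 96 + 254325 = 254421$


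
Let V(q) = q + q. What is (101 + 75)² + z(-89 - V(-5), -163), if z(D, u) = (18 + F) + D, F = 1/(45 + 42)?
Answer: 2689606/87 ≈ 30915.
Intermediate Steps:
V(q) = 2*q
F = 1/87 ≈ 0.011494
z(D, u) = 1567/87 + D (z(D, u) = (18 + 1/87) + D = 1567/87 + D)
(101 + 75)² + z(-89 - V(-5), -163) = (101 + 75)² + (1567/87 + (-89 - 2*(-5))) = 176² + (1567/87 + (-89 - 1*(-10))) = 30976 + (1567/87 + (-89 + 10)) = 30976 + (1567/87 - 79) = 30976 - 5306/87 = 2689606/87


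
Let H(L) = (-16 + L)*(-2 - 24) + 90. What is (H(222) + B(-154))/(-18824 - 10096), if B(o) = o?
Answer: 271/1446 ≈ 0.18741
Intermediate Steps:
H(L) = 506 - 26*L (H(L) = (-16 + L)*(-26) + 90 = (416 - 26*L) + 90 = 506 - 26*L)
(H(222) + B(-154))/(-18824 - 10096) = ((506 - 26*222) - 154)/(-18824 - 10096) = ((506 - 5772) - 154)/(-28920) = (-5266 - 154)*(-1/28920) = -5420*(-1/28920) = 271/1446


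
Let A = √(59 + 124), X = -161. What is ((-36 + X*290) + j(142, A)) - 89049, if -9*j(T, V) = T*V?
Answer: -135775 - 142*√183/9 ≈ -1.3599e+5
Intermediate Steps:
A = √183 ≈ 13.528
j(T, V) = -T*V/9
((-36 + X*290) + j(142, A)) - 89049 = ((-36 - 161*290) - ⅑*142*√183) - 89049 = ((-36 - 46690) - 142*√183/9) - 89049 = (-46726 - 142*√183/9) - 89049 = -135775 - 142*√183/9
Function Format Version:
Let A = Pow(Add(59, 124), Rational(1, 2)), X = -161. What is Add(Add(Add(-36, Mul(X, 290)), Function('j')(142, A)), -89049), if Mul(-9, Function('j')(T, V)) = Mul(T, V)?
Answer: Add(-135775, Mul(Rational(-142, 9), Pow(183, Rational(1, 2)))) ≈ -1.3599e+5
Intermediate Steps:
A = Pow(183, Rational(1, 2)) ≈ 13.528
Function('j')(T, V) = Mul(Rational(-1, 9), T, V) (Function('j')(T, V) = Mul(Rational(-1, 9), Mul(T, V)) = Mul(Rational(-1, 9), T, V))
Add(Add(Add(-36, Mul(X, 290)), Function('j')(142, A)), -89049) = Add(Add(Add(-36, Mul(-161, 290)), Mul(Rational(-1, 9), 142, Pow(183, Rational(1, 2)))), -89049) = Add(Add(Add(-36, -46690), Mul(Rational(-142, 9), Pow(183, Rational(1, 2)))), -89049) = Add(Add(-46726, Mul(Rational(-142, 9), Pow(183, Rational(1, 2)))), -89049) = Add(-135775, Mul(Rational(-142, 9), Pow(183, Rational(1, 2))))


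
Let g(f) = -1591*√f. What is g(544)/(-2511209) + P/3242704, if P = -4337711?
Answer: -4337711/3242704 + 6364*√34/2511209 ≈ -1.3229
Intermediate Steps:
g(544)/(-2511209) + P/3242704 = -6364*√34/(-2511209) - 4337711/3242704 = -6364*√34*(-1/2511209) - 4337711*1/3242704 = -6364*√34*(-1/2511209) - 4337711/3242704 = 6364*√34/2511209 - 4337711/3242704 = -4337711/3242704 + 6364*√34/2511209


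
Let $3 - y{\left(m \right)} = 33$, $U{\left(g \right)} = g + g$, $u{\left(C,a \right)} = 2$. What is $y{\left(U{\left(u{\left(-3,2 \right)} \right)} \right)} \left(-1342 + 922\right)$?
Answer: $12600$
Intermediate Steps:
$U{\left(g \right)} = 2 g$
$y{\left(m \right)} = -30$ ($y{\left(m \right)} = 3 - 33 = -30$)
$y{\left(U{\left(u{\left(-3,2 \right)} \right)} \right)} \left(-1342 + 922\right) = - 30 \left(-1342 + 922\right) = \left(-30\right) \left(-420\right) = 12600$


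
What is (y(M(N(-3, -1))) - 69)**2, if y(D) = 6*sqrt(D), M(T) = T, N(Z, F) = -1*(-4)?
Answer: 3249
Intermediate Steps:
N(Z, F) = 4
(y(M(N(-3, -1))) - 69)**2 = (6*sqrt(4) - 69)**2 = (6*2 - 69)**2 = (12 - 69)**2 = (-57)**2 = 3249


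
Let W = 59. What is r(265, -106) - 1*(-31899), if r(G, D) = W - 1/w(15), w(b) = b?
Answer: 479369/15 ≈ 31958.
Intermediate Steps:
r(G, D) = 884/15 (r(G, D) = 59 - 1/15 = 884/15)
r(265, -106) - 1*(-31899) = 884/15 - 1*(-31899) = 884/15 + 31899 = 479369/15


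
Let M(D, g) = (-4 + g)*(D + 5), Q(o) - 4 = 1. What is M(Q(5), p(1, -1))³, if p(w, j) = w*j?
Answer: -125000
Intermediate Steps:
p(w, j) = j*w
Q(o) = 5 (Q(o) = 4 + 1 = 5)
M(D, g) = (-4 + g)*(5 + D)
M(Q(5), p(1, -1))³ = (-20 - 4*5 + 5*(-1*1) + 5*(-1*1))³ = (-20 - 20 + 5*(-1) + 5*(-1))³ = (-20 - 20 - 5 - 5)³ = (-50)³ = -125000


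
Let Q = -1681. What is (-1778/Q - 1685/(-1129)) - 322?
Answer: -606267531/1897849 ≈ -319.45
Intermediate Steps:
(-1778/Q - 1685/(-1129)) - 322 = (-1778/(-1681) - 1685/(-1129)) - 322 = (-1778*(-1/1681) - 1685*(-1/1129)) - 322 = (1778/1681 + 1685/1129) - 322 = 4839847/1897849 - 322 = -606267531/1897849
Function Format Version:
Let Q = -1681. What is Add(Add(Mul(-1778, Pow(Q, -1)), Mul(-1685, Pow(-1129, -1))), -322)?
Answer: Rational(-606267531, 1897849) ≈ -319.45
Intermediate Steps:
Add(Add(Mul(-1778, Pow(Q, -1)), Mul(-1685, Pow(-1129, -1))), -322) = Add(Add(Mul(-1778, Pow(-1681, -1)), Mul(-1685, Pow(-1129, -1))), -322) = Add(Add(Mul(-1778, Rational(-1, 1681)), Mul(-1685, Rational(-1, 1129))), -322) = Add(Add(Rational(1778, 1681), Rational(1685, 1129)), -322) = Add(Rational(4839847, 1897849), -322) = Rational(-606267531, 1897849)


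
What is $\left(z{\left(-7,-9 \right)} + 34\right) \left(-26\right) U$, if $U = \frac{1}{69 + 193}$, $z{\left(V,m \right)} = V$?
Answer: $- \frac{351}{131} \approx -2.6794$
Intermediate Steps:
$U = \frac{1}{262} \approx 0.0038168$
$\left(z{\left(-7,-9 \right)} + 34\right) \left(-26\right) U = \left(-7 + 34\right) \left(-26\right) \frac{1}{262} = 27 \left(-26\right) \frac{1}{262} = \left(-702\right) \frac{1}{262} = - \frac{351}{131}$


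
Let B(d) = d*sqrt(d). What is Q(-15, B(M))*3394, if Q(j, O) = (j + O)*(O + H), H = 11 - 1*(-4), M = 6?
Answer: -30546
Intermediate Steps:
H = 15 (H = 11 + 4 = 15)
B(d) = d**(3/2)
Q(j, O) = (15 + O)*(O + j) (Q(j, O) = (j + O)*(O + 15) = (O + j)*(15 + O) = (15 + O)*(O + j))
Q(-15, B(M))*3394 = ((6**(3/2))**2 + 15*6**(3/2) + 15*(-15) + 6**(3/2)*(-15))*3394 = ((6*sqrt(6))**2 + 15*(6*sqrt(6)) - 225 + (6*sqrt(6))*(-15))*3394 = (216 + 90*sqrt(6) - 225 - 90*sqrt(6))*3394 = -9*3394 = -30546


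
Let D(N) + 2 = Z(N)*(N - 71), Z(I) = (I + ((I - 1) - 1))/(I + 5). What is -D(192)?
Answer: -45828/197 ≈ -232.63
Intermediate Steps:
Z(I) = (-2 + 2*I)/(5 + I) (Z(I) = (I + ((-1 + I) - 1))/(5 + I) = (I + (-2 + I))/(5 + I) = (-2 + 2*I)/(5 + I))
D(N) = -2 + 2*(-1 + N)*(-71 + N)/(5 + N) (D(N) = -2 + (2*(-1 + N)/(5 + N))*(N - 71) = -2 + (2*(-1 + N)/(5 + N))*(-71 + N) = -2 + 2*(-1 + N)*(-71 + N)/(5 + N))
-D(192) = -2*(66 + 192² - 73*192)/(5 + 192) = -2*(66 + 36864 - 14016)/197 = -2*22914/197 = -1*45828/197 = -45828/197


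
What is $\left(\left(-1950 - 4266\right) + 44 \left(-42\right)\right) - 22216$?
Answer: $-30280$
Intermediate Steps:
$\left(\left(-1950 - 4266\right) + 44 \left(-42\right)\right) - 22216 = \left(\left(-1950 - 4266\right) - 1848\right) - 22216 = \left(-6216 - 1848\right) - 22216 = -8064 - 22216 = -30280$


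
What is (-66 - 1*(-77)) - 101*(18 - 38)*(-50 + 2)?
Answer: -96949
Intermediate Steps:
(-66 - 1*(-77)) - 101*(18 - 38)*(-50 + 2) = (-66 + 77) - (-2020)*(-48) = 11 - 101*960 = 11 - 96960 = -96949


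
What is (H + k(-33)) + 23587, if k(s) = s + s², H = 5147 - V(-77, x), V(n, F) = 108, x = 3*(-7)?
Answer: 29682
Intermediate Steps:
x = -21
H = 5039 (H = 5147 - 1*108 = 5147 - 108 = 5039)
(H + k(-33)) + 23587 = (5039 - 33*(1 - 33)) + 23587 = (5039 - 33*(-32)) + 23587 = (5039 + 1056) + 23587 = 6095 + 23587 = 29682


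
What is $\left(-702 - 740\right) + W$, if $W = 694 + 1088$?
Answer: $340$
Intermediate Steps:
$W = 1782$
$\left(-702 - 740\right) + W = \left(-702 - 740\right) + 1782 = -1442 + 1782 = 340$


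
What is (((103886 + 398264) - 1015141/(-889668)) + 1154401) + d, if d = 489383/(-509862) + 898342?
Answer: 193153290917897231/75601317636 ≈ 2.5549e+6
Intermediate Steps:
d = 458029959421/509862 (d = 489383*(-1/509862) + 898342 = -489383/509862 + 898342 = 458029959421/509862 ≈ 8.9834e+5)
(((103886 + 398264) - 1015141/(-889668)) + 1154401) + d = (((103886 + 398264) - 1015141/(-889668)) + 1154401) + 458029959421/509862 = ((502150 - 1015141*(-1/889668)) + 1154401) + 458029959421/509862 = ((502150 + 1015141/889668) + 1154401) + 458029959421/509862 = (446747801341/889668 + 1154401) + 458029959421/509862 = 1473781430209/889668 + 458029959421/509862 = 193153290917897231/75601317636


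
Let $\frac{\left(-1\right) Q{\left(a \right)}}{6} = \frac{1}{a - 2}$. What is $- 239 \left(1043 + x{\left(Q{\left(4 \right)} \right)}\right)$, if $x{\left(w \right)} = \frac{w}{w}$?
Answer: $-249516$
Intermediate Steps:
$Q{\left(a \right)} = - \frac{6}{-2 + a}$ ($Q{\left(a \right)} = - \frac{6}{a - 2} = - \frac{6}{-2 + a}$)
$x{\left(w \right)} = 1$
$- 239 \left(1043 + x{\left(Q{\left(4 \right)} \right)}\right) = - 239 \left(1043 + 1\right) = \left(-239\right) 1044 = -249516$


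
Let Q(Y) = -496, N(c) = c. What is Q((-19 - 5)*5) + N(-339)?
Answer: -835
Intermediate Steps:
Q((-19 - 5)*5) + N(-339) = -496 - 339 = -835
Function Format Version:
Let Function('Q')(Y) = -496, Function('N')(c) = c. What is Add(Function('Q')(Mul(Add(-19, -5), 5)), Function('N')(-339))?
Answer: -835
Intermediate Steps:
Add(Function('Q')(Mul(Add(-19, -5), 5)), Function('N')(-339)) = Add(-496, -339) = -835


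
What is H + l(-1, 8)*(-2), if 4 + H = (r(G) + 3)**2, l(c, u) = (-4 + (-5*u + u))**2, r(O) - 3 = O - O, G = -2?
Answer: -2560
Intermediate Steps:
r(O) = 3 (r(O) = 3 + (O - O) = 3 + 0 = 3)
l(c, u) = (-4 - 4*u)**2
H = 32 (H = -4 + (3 + 3)**2 = -4 + 6**2 = -4 + 36 = 32)
H + l(-1, 8)*(-2) = 32 + (16*(1 + 8)**2)*(-2) = 32 + (16*9**2)*(-2) = 32 + (16*81)*(-2) = 32 + 1296*(-2) = 32 - 2592 = -2560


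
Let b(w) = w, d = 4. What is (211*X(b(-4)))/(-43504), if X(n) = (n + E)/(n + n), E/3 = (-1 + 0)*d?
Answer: -211/21752 ≈ -0.0097003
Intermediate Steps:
E = -12 (E = 3*((-1 + 0)*4) = 3*(-1*4) = 3*(-4) = -12)
X(n) = (-12 + n)/(2*n) (X(n) = (n - 12)/(n + n) = (-12 + n)/((2*n)) = (-12 + n)*(1/(2*n)) = (-12 + n)/(2*n))
(211*X(b(-4)))/(-43504) = (211*((½)*(-12 - 4)/(-4)))/(-43504) = (211*((½)*(-¼)*(-16)))*(-1/43504) = (211*2)*(-1/43504) = 422*(-1/43504) = -211/21752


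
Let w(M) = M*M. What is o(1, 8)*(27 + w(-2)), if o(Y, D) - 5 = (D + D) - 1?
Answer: 620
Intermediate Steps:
o(Y, D) = 4 + 2*D (o(Y, D) = 5 + ((D + D) - 1) = 5 + (2*D - 1) = 5 + (-1 + 2*D) = 4 + 2*D)
w(M) = M²
o(1, 8)*(27 + w(-2)) = (4 + 2*8)*(27 + (-2)²) = (4 + 16)*(27 + 4) = 20*31 = 620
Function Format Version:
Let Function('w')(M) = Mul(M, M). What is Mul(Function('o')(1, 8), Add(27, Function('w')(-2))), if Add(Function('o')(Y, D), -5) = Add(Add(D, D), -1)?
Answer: 620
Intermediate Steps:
Function('o')(Y, D) = Add(4, Mul(2, D)) (Function('o')(Y, D) = Add(5, Add(Add(D, D), -1)) = Add(5, Add(Mul(2, D), -1)) = Add(5, Add(-1, Mul(2, D))) = Add(4, Mul(2, D)))
Function('w')(M) = Pow(M, 2)
Mul(Function('o')(1, 8), Add(27, Function('w')(-2))) = Mul(Add(4, Mul(2, 8)), Add(27, Pow(-2, 2))) = Mul(Add(4, 16), Add(27, 4)) = Mul(20, 31) = 620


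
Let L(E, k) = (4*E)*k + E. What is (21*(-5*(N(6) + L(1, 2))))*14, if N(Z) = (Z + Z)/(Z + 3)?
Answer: -15190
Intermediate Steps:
N(Z) = 2*Z/(3 + Z) (N(Z) = (2*Z)/(3 + Z) = 2*Z/(3 + Z))
L(E, k) = E + 4*E*k (L(E, k) = 4*E*k + E = E + 4*E*k)
(21*(-5*(N(6) + L(1, 2))))*14 = (21*(-5*(2*6/(3 + 6) + 1*(1 + 4*2))))*14 = (21*(-5*(2*6/9 + 1*(1 + 8))))*14 = (21*(-5*(2*6*(⅑) + 1*9)))*14 = (21*(-5*(4/3 + 9)))*14 = (21*(-5*31/3))*14 = (21*(-155/3))*14 = -1085*14 = -15190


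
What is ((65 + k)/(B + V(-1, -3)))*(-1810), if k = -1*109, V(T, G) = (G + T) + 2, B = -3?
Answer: -15928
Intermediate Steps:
V(T, G) = 2 + G + T
k = -109
((65 + k)/(B + V(-1, -3)))*(-1810) = ((65 - 109)/(-3 + (2 - 3 - 1)))*(-1810) = -44/(-3 - 2)*(-1810) = -44/(-5)*(-1810) = -44*(-⅕)*(-1810) = (44/5)*(-1810) = -15928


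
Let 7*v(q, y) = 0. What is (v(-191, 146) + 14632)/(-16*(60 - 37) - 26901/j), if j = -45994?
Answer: -11032528/277031 ≈ -39.824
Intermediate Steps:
v(q, y) = 0 (v(q, y) = (1/7)*0 = 0)
(v(-191, 146) + 14632)/(-16*(60 - 37) - 26901/j) = (0 + 14632)/(-16*(60 - 37) - 26901/(-45994)) = 14632/(-16*23 - 26901*(-1/45994)) = 14632/(-368 + 441/754) = 14632/(-277031/754) = 14632*(-754/277031) = -11032528/277031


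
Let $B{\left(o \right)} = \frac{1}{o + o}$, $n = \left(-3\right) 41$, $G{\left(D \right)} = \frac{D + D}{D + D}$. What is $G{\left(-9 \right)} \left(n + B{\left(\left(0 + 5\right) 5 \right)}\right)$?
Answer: $- \frac{6149}{50} \approx -122.98$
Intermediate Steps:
$G{\left(D \right)} = 1$ ($G{\left(D \right)} = \frac{2 D}{2 D} = 2 D \frac{1}{2 D} = 1$)
$n = -123$
$B{\left(o \right)} = \frac{1}{2 o}$
$G{\left(-9 \right)} \left(n + B{\left(\left(0 + 5\right) 5 \right)}\right) = 1 \left(-123 + \frac{1}{2 \left(0 + 5\right) 5}\right) = 1 \left(-123 + \frac{1}{2 \cdot 5 \cdot 5}\right) = 1 \left(-123 + \frac{1}{2 \cdot 25}\right) = 1 \left(-123 + \frac{1}{2} \cdot \frac{1}{25}\right) = 1 \left(-123 + \frac{1}{50}\right) = 1 \left(- \frac{6149}{50}\right) = - \frac{6149}{50}$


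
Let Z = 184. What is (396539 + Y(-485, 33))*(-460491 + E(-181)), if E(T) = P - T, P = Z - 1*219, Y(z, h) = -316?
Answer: -182399276935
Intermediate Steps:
P = -35 (P = 184 - 1*219 = 184 - 219 = -35)
E(T) = -35 - T
(396539 + Y(-485, 33))*(-460491 + E(-181)) = (396539 - 316)*(-460491 + (-35 - 1*(-181))) = 396223*(-460491 + (-35 + 181)) = 396223*(-460491 + 146) = 396223*(-460345) = -182399276935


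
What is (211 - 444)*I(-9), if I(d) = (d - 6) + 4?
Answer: 2563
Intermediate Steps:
I(d) = -2 + d (I(d) = (-6 + d) + 4 = -2 + d)
(211 - 444)*I(-9) = (211 - 444)*(-2 - 9) = -233*(-11) = 2563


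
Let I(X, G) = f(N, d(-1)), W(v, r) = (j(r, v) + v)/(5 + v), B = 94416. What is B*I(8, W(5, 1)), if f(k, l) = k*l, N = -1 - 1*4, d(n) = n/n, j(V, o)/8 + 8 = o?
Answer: -472080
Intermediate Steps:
j(V, o) = -64 + 8*o
d(n) = 1
N = -5 (N = -1 - 4 = -5)
W(v, r) = (-64 + 9*v)/(5 + v) (W(v, r) = ((-64 + 8*v) + v)/(5 + v) = (-64 + 9*v)/(5 + v))
I(X, G) = -5 (I(X, G) = -5*1 = -5)
B*I(8, W(5, 1)) = 94416*(-5) = -472080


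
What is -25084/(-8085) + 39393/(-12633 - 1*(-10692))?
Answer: -89934787/5230995 ≈ -17.193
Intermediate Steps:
-25084/(-8085) + 39393/(-12633 - 1*(-10692)) = -25084*(-1/8085) + 39393/(-12633 + 10692) = 25084/8085 + 39393/(-1941) = 25084/8085 + 39393*(-1/1941) = 25084/8085 - 13131/647 = -89934787/5230995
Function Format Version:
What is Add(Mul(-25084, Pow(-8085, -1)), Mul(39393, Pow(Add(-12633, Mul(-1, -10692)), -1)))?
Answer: Rational(-89934787, 5230995) ≈ -17.193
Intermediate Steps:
Add(Mul(-25084, Pow(-8085, -1)), Mul(39393, Pow(Add(-12633, Mul(-1, -10692)), -1))) = Add(Mul(-25084, Rational(-1, 8085)), Mul(39393, Pow(Add(-12633, 10692), -1))) = Add(Rational(25084, 8085), Mul(39393, Pow(-1941, -1))) = Add(Rational(25084, 8085), Mul(39393, Rational(-1, 1941))) = Add(Rational(25084, 8085), Rational(-13131, 647)) = Rational(-89934787, 5230995)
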